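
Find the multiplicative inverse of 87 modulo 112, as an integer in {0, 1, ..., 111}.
Apply the extended Euclidean algorithm to (112, 87), tracking rows (r, s, t) with s·112 + t·87 = r. Each division r_prev = q·r_cur + r_new produces the new row as (previous row) − q·(current row):
  row A: (112, 1, 0)   [1·112 + 0·87 = 112]
  row B: (87, 0, 1)   [0·112 + 1·87 = 87]
  112 = 1·87 + 25   → row C = row A − 1·row B = (25, 1, −1)   [check: 1·112 − 1·87 = 25]
  87 = 3·25 + 12   → row D = row B − 3·row C = (12, −3, 4)   [check: −3·112 + 4·87 = 12]
  25 = 2·12 + 1   → row E = row C − 2·row D = (1, 7, −9)   [check: 7·112 − 9·87 = 1]
  12 = 12·1 + 0   → remainder 0, stop. gcd = 1 (last nonzero row E).
The gcd is 1, so 87 is invertible mod 112. The last nonzero row gives 7·112 − 9·87 = 1, so t = −9. So 87^(−1) ≡ −9 ≡ 103 (mod 112). Verify: 87 · 103 = 8961 ≡ 1 (mod 112). ✓

Final answer: 87^(−1) ≡ 103 (mod 112)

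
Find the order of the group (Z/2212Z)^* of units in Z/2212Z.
(Z/2212Z)^* consists of the classes a with gcd(a, 2212) = 1, so its order is φ(2212). φ is multiplicative, with φ(p^e) = p^e − p^(e−1). Factorise 2212 = 2^2 · 7 · 79. Then
  φ(2212) = (2^2 − 2^1) · (7 − 1) · (79 − 1) = 2 · 6 · 78 = 936.
Thus |(Z/2212Z)^*| = 936.

Final answer: |(Z/2212Z)^*| = 936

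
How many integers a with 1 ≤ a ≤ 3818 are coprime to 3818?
1804

The number of a ∈ {1, ..., 3818} with gcd(a, 3818) = 1 is by definition Euler's totient φ(3818). φ is multiplicative, with φ(p^e) = p^e − p^(e−1). Factorise 3818 = 2 · 23 · 83. Then
  φ(3818) = (2 − 1) · (23 − 1) · (83 − 1) = 1 · 22 · 82 = 1804.
So there are 1804 such integers.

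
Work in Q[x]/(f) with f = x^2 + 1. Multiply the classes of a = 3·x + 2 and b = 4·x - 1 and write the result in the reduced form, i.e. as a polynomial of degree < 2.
First multiply in Q[x] without reducing: a · b = 12·x^2 + 5·x - 2. Now divide by f(x) = x^2 + 1, eliminating the leading term at each step:
  leading term 12·x^2: subtract (12)·f(x) = 12·x^2 + 12, leaving 5·x - 14
The degree is now < 2, so this is the remainder. Hence a · b ≡ 5·x - 14 in Q[x]/(f).

Final answer: a · b ≡ 5·x - 14 (mod f(x))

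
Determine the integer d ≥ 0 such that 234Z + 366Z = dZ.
(234, 366) = (6); d = 6

In the PID Z, (a, b) is generated by gcd(a, b). Compute gcd(366, 234) with the extended Euclidean algorithm, tracking rows (r, s, t) with s·366 + t·234 = r:
  row A: (366, 1, 0)   [1·366 + 0·234 = 366]
  row B: (234, 0, 1)   [0·366 + 1·234 = 234]
  366 = 1·234 + 132   → row C = row A − 1·row B = (132, 1, −1)   [check: 1·366 − 1·234 = 132]
  234 = 1·132 + 102   → row D = row B − 1·row C = (102, −1, 2)   [check: −1·366 + 2·234 = 102]
  132 = 1·102 + 30   → row E = row C − 1·row D = (30, 2, −3)   [check: 2·366 − 3·234 = 30]
  102 = 3·30 + 12   → row F = row D − 3·row E = (12, −7, 11)   [check: −7·366 + 11·234 = 12]
  30 = 2·12 + 6   → row G = row E − 2·row F = (6, 16, −25)   [check: 16·366 − 25·234 = 6]
  12 = 2·6 + 0   → remainder 0, stop. gcd = 6 (last nonzero row G).
So gcd(234, 366) = 6, with Bézout identity 16·366 − 25·234 = 6. Containment (⊇): the Bézout identity exhibits 6 as an element of (234, 366), giving (6) ⊆ (234, 366). Containment (⊆): since 6 | 234 and 6 | 366 (234 = 6·39, 366 = 6·61), every Z-linear combination of 234 and 366 is divisible by 6, so (234, 366) ⊆ (6). Therefore (234, 366) = (6), d = 6.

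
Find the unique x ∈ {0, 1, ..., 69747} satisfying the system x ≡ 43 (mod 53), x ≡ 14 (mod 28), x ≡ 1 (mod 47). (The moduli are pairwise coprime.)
x ≡ 54474 (mod 69748); the representative in [0, 69748) is 54474

The moduli 53, 28, 47 are pairwise coprime, so by the CRT there is a unique solution mod 53·28·47 = 69748.
Solve by successive substitution. Start with x ≡ 43 (mod 53).
  Combine with x ≡ 14 (mod 28): write x = 43 + 53·t and require 43 + 53·t ≡ 14 (mod 28), i.e. 53·t ≡ 14 − 43 ≡ 27 (mod 28). Since 53^(−1) ≡ 9 (mod 28) (53 ≡ 25 (mod 28)), t ≡ 9·27 ≡ 19 (mod 28). So x ≡ 43 + 53·19 = 1050 (mod 1484).
  Combine with x ≡ 1 (mod 47): write x = 1050 + 1484·t and require 1050 + 1484·t ≡ 1 (mod 47), i.e. 1484·t ≡ 1 − 1050 ≡ 32 (mod 47). Since 1484^(−1) ≡ 7 (mod 47) (1484 ≡ 27 (mod 47)), t ≡ 7·32 ≡ 36 (mod 47). So x ≡ 1050 + 1484·36 = 54474 (mod 69748).
Unique solution in [0, 69748): x = 54474.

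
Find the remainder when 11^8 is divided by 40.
Use repeated squaring. Binary(8) = 1000. Walk through the bits of the exponent 8 left-to-right: at each bit after the leading one, square the running value, then multiply by 11 if the bit is 1 (always reducing mod 40):
  bit 1 = 1 (leading): start with 11.
  bit 2 = 0: square 11^2 = 121 ≡ 1 (mod 40).
  bit 3 = 0: square 1^2 = 1 (mod 40).
  bit 4 = 0: square 1^2 = 1 (mod 40).
Final value: 11^8 ≡ 1 (mod 40).

Final answer: 1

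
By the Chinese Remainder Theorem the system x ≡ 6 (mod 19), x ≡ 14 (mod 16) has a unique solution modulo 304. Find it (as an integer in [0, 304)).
The moduli 19, 16 are pairwise coprime, so by the CRT there is a unique solution mod 19·16 = 304.
Solve by successive substitution. Start with x ≡ 6 (mod 19).
  Combine with x ≡ 14 (mod 16): write x = 6 + 19·t and require 6 + 19·t ≡ 14 (mod 16), i.e. 19·t ≡ 14 − 6 ≡ 8 (mod 16). Since 19^(−1) ≡ 11 (mod 16) (19 ≡ 3 (mod 16)), t ≡ 11·8 ≡ 8 (mod 16). So x ≡ 6 + 19·8 = 158 (mod 304).
Unique solution in [0, 304): x = 158.

Final answer: x ≡ 158 (mod 304); the representative in [0, 304) is 158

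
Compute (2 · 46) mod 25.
Reduce the factors first: 46 ≡ 21 (mod 25), so 2 · 46 ≡ 2 · 21 (mod 25). 2 · 21 = 42. Dividing by 25: 42 = 1·25 + 17. So (2 · 46) mod 25 = 17.

Final answer: 17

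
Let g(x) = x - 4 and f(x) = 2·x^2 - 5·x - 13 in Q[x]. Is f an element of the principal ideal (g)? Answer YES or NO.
NO

In Q[x] the ideal (g) consists of all multiples of g, so f ∈ (g) iff g | f, i.e. iff the remainder of f on division by g is 0. Divide f by g (g is monic, so eliminate the leading term of the running remainder at each step):
  leading term 2·x^2: subtract (2·x)·g(x) = 2·x^2 - 8·x, leaving 3·x - 13
  leading term 3·x: subtract (3)·g(x) = 3·x - 12, leaving -1
The remainder r(x) = -1 ≠ 0 (and deg r < deg g), so g ∤ f, i.e. f ∉ (g).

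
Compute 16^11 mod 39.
Use repeated squaring. Binary(11) = 1011. Walk through the bits of the exponent 11 left-to-right: at each bit after the leading one, square the running value, then multiply by 16 if the bit is 1 (always reducing mod 39):
  bit 1 = 1 (leading): start with 16.
  bit 2 = 0: square 16^2 = 256 ≡ 22 (mod 39).
  bit 3 = 1: square 22^2 = 484 ≡ 16; bit is 1, so multiply 16·16 = 256 ≡ 22 (mod 39).
  bit 4 = 1: square 22^2 = 484 ≡ 16; bit is 1, so multiply 16·16 = 256 ≡ 22 (mod 39).
Final value: 16^11 ≡ 22 (mod 39).

Final answer: 22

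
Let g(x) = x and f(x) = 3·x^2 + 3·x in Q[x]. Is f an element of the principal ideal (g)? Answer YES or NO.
In Q[x] the ideal (g) consists of all multiples of g, so f ∈ (g) iff g | f, i.e. iff the remainder of f on division by g is 0. Divide f by g (g is monic, so eliminate the leading term of the running remainder at each step):
  leading term 3·x^2: subtract (3·x)·g(x) = 3·x^2, leaving 3·x
  leading term 3·x: subtract (3)·g(x) = 3·x, leaving 0
The remainder is 0, so f(x) = g(x) · h(x) with h(x) = 3·x + 3. Hence g | f, i.e. f ∈ (g).

Final answer: YES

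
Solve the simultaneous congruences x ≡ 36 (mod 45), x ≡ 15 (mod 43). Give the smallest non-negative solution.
x ≡ 531 (mod 1935); the representative in [0, 1935) is 531

The moduli 45, 43 are pairwise coprime, so by the CRT there is a unique solution mod 45·43 = 1935.
Solve by successive substitution. Start with x ≡ 36 (mod 45).
  Combine with x ≡ 15 (mod 43): write x = 36 + 45·t and require 36 + 45·t ≡ 15 (mod 43), i.e. 45·t ≡ 15 − 36 ≡ 22 (mod 43). Since 45^(−1) ≡ 22 (mod 43) (45 ≡ 2 (mod 43)), t ≡ 22·22 ≡ 11 (mod 43). So x ≡ 36 + 45·11 = 531 (mod 1935).
Unique solution in [0, 1935): x = 531.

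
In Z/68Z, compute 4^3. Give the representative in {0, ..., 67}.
64

Use repeated squaring. Binary(3) = 11. Walk through the bits of the exponent 3 left-to-right: at each bit after the leading one, square the running value, then multiply by 4 if the bit is 1 (always reducing mod 68):
  bit 1 = 1 (leading): start with 4.
  bit 2 = 1: square 4^2 = 16; bit is 1, so multiply 16·4 = 64 (mod 68).
Final value: 4^3 ≡ 64 (mod 68).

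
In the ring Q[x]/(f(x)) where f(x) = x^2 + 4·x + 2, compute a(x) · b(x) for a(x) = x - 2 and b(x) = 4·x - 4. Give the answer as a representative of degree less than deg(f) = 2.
a · b ≡ -28·x (mod f(x))

First multiply in Q[x] without reducing: a · b = 4·x^2 - 12·x + 8. Now divide by f(x) = x^2 + 4·x + 2, eliminating the leading term at each step:
  leading term 4·x^2: subtract (4)·f(x) = 4·x^2 + 16·x + 8, leaving -28·x
The degree is now < 2, so this is the remainder. Hence a · b ≡ -28·x in Q[x]/(f).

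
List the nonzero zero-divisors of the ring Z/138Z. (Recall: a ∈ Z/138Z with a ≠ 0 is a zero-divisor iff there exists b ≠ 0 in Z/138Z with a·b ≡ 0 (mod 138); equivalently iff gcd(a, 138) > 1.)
An element a ∈ Z/138Z (with a ≠ 0) is a zero-divisor iff gcd(a, 138) > 1 (because a is a unit precisely when gcd(a, n) = 1, and in Z/nZ every nonzero, non-unit element is a zero-divisor). Scan a = 1, ..., 137 and keep those with gcd(a, 138) > 1:
  gcd(2, 138) = 2, gcd(3, 138) = 3, gcd(4, 138) = 2, gcd(6, 138) = 6, gcd(8, 138) = 2, gcd(9, 138) = 3, gcd(10, 138) = 2, gcd(12, 138) = 6, gcd(14, 138) = 2, gcd(15, 138) = 3, gcd(16, 138) = 2, gcd(18, 138) = 6, gcd(20, 138) = 2, gcd(21, 138) = 3, gcd(22, 138) = 2, gcd(23, 138) = 23, gcd(24, 138) = 6, gcd(26, 138) = 2, gcd(27, 138) = 3, gcd(28, 138) = 2, gcd(30, 138) = 6, gcd(32, 138) = 2, gcd(33, 138) = 3, gcd(34, 138) = 2, gcd(36, 138) = 6, gcd(38, 138) = 2, gcd(39, 138) = 3, gcd(40, 138) = 2, gcd(42, 138) = 6, gcd(44, 138) = 2, gcd(45, 138) = 3, gcd(46, 138) = 46, gcd(48, 138) = 6, gcd(50, 138) = 2, gcd(51, 138) = 3, gcd(52, 138) = 2, gcd(54, 138) = 6, gcd(56, 138) = 2, gcd(57, 138) = 3, gcd(58, 138) = 2, gcd(60, 138) = 6, gcd(62, 138) = 2, gcd(63, 138) = 3, gcd(64, 138) = 2, gcd(66, 138) = 6, gcd(68, 138) = 2, gcd(69, 138) = 69, gcd(70, 138) = 2, gcd(72, 138) = 6, gcd(74, 138) = 2, gcd(75, 138) = 3, gcd(76, 138) = 2, gcd(78, 138) = 6, gcd(80, 138) = 2, gcd(81, 138) = 3, gcd(82, 138) = 2, gcd(84, 138) = 6, gcd(86, 138) = 2, gcd(87, 138) = 3, gcd(88, 138) = 2, gcd(90, 138) = 6, gcd(92, 138) = 46, gcd(93, 138) = 3, gcd(94, 138) = 2, gcd(96, 138) = 6, gcd(98, 138) = 2, gcd(99, 138) = 3, gcd(100, 138) = 2, gcd(102, 138) = 6, gcd(104, 138) = 2, gcd(105, 138) = 3, gcd(106, 138) = 2, gcd(108, 138) = 6, gcd(110, 138) = 2, gcd(111, 138) = 3, gcd(112, 138) = 2, gcd(114, 138) = 6, gcd(115, 138) = 23, gcd(116, 138) = 2, gcd(117, 138) = 3, gcd(118, 138) = 2, gcd(120, 138) = 6, gcd(122, 138) = 2, gcd(123, 138) = 3, gcd(124, 138) = 2, gcd(126, 138) = 6, gcd(128, 138) = 2, gcd(129, 138) = 3, gcd(130, 138) = 2, gcd(132, 138) = 6, gcd(134, 138) = 2, gcd(135, 138) = 3, gcd(136, 138) = 2.
All other a ∈ {1, ..., 137} have gcd(a, 138) = 1 and are units. So the nonzero zero-divisors are exactly the 93 values of a appearing in this scan.

Final answer: nonzero zero-divisors of Z/138Z = {2, 3, 4, 6, 8, 9, 10, 12, 14, 15, 16, 18, 20, 21, 22, 23, 24, 26, 27, 28, 30, 32, 33, 34, 36, 38, 39, 40, 42, 44, 45, 46, 48, 50, 51, 52, 54, 56, 57, 58, 60, 62, 63, 64, 66, 68, 69, 70, 72, 74, 75, 76, 78, 80, 81, 82, 84, 86, 87, 88, 90, 92, 93, 94, 96, 98, 99, 100, 102, 104, 105, 106, 108, 110, 111, 112, 114, 115, 116, 117, 118, 120, 122, 123, 124, 126, 128, 129, 130, 132, 134, 135, 136}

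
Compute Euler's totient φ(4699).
φ is multiplicative, with φ(p^e) = p^e − p^(e−1). Factorise 4699 = 37 · 127. Then
  φ(4699) = (37 − 1) · (127 − 1) = 36 · 126 = 4536.

Final answer: φ(4699) = 4536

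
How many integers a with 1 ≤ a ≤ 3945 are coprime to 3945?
The number of a ∈ {1, ..., 3945} with gcd(a, 3945) = 1 is by definition Euler's totient φ(3945). φ is multiplicative, with φ(p^e) = p^e − p^(e−1). Factorise 3945 = 3 · 5 · 263. Then
  φ(3945) = (3 − 1) · (5 − 1) · (263 − 1) = 2 · 4 · 262 = 2096.
So there are 2096 such integers.

Final answer: 2096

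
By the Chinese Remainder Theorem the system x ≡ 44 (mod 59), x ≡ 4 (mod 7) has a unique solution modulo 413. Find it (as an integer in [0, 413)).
The moduli 59, 7 are pairwise coprime, so by the CRT there is a unique solution mod 59·7 = 413.
Solve by successive substitution. Start with x ≡ 44 (mod 59).
  Combine with x ≡ 4 (mod 7): write x = 44 + 59·t and require 44 + 59·t ≡ 4 (mod 7), i.e. 59·t ≡ 4 − 44 ≡ 2 (mod 7). Since 59^(−1) ≡ 5 (mod 7) (59 ≡ 3 (mod 7)), t ≡ 5·2 ≡ 3 (mod 7). So x ≡ 44 + 59·3 = 221 (mod 413).
Unique solution in [0, 413): x = 221.

Final answer: x ≡ 221 (mod 413); the representative in [0, 413) is 221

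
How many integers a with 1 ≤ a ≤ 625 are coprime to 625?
The number of a ∈ {1, ..., 625} with gcd(a, 625) = 1 is by definition Euler's totient φ(625). φ is multiplicative, with φ(p^e) = p^e − p^(e−1). Factorise 625 = 5^4. Then
  φ(625) = (5^4 − 5^3) = 500 = 500.
So there are 500 such integers.

Final answer: 500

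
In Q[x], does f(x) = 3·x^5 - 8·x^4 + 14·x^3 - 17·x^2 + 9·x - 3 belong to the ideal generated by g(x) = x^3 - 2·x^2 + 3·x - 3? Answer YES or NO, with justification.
YES

In Q[x] the ideal (g) consists of all multiples of g, so f ∈ (g) iff g | f, i.e. iff the remainder of f on division by g is 0. Divide f by g (g is monic, so eliminate the leading term of the running remainder at each step):
  leading term 3·x^5: subtract (3·x^2)·g(x) = 3·x^5 - 6·x^4 + 9·x^3 - 9·x^2, leaving -2·x^4 + 5·x^3 - 8·x^2 + 9·x - 3
  leading term -2·x^4: subtract (-2·x)·g(x) = -2·x^4 + 4·x^3 - 6·x^2 + 6·x, leaving x^3 - 2·x^2 + 3·x - 3
  leading term x^3: subtract (1)·g(x) = x^3 - 2·x^2 + 3·x - 3, leaving 0
The remainder is 0, so f(x) = g(x) · h(x) with h(x) = 3·x^2 - 2·x + 1. Hence g | f, i.e. f ∈ (g).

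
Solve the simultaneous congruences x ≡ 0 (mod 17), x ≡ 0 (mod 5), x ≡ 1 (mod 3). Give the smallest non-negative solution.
x ≡ 85 (mod 255); the representative in [0, 255) is 85

The moduli 17, 5, 3 are pairwise coprime, so by the CRT there is a unique solution mod 17·5·3 = 255.
Solve by successive substitution. Start with x ≡ 0 (mod 17).
  Combine with x ≡ 0 (mod 5): write x = 17·t and require 17·t ≡ 0 (mod 5). Since 17^(−1) ≡ 3 (mod 5) (17 ≡ 2 (mod 5)), t ≡ 3·0 ≡ 0 (mod 5). So x ≡ 17·0 = 0 (mod 85).
  Combine with x ≡ 1 (mod 3): write x = 85·t and require 85·t ≡ 1 (mod 3). Since 85^(−1) ≡ 1 (mod 3) (85 ≡ 1 (mod 3)), t ≡ 1·1 ≡ 1 (mod 3). So x ≡ 85·1 = 85 (mod 255).
Unique solution in [0, 255): x = 85.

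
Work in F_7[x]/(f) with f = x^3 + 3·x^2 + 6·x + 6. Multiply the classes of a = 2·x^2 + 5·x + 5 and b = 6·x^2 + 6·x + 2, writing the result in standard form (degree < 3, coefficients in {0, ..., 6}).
a · b ≡ 2·x^2 + 2·x + 2 (mod f(x))

Multiply as integer polynomials: a · b = 12·x^4 + 42·x^3 + 64·x^2 + 40·x + 10. Reducing coefficients mod 7: a · b ≡ 5·x^4 + x^2 + 5·x + 3. Now divide by f(x) = x^3 + 3·x^2 + 6·x + 6 in F_7[x], eliminating the leading term at each step:
  leading term 5·x^4: subtract (5·x)·f(x) = 5·x^4 + x^3 + 2·x^2 + 2·x, leaving 6·x^3 + 6·x^2 + 3·x + 3 (coefficients mod 7)
  leading term 6·x^3: subtract (6)·f(x) = 6·x^3 + 4·x^2 + x + 1, leaving 2·x^2 + 2·x + 2 (coefficients mod 7)
The degree is now < 3, so this is the remainder. Hence a · b ≡ 2·x^2 + 2·x + 2 in F_7[x]/(f).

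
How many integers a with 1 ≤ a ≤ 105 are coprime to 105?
The number of a ∈ {1, ..., 105} with gcd(a, 105) = 1 is by definition Euler's totient φ(105). φ is multiplicative, with φ(p^e) = p^e − p^(e−1). Factorise 105 = 3 · 5 · 7. Then
  φ(105) = (3 − 1) · (5 − 1) · (7 − 1) = 2 · 4 · 6 = 48.
So there are 48 such integers.

Final answer: 48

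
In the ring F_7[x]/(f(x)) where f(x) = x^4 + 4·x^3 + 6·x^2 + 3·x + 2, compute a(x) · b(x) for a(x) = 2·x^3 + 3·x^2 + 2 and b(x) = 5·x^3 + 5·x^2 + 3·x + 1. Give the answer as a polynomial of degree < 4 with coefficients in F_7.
Multiply as integer polynomials: a · b = 10·x^6 + 25·x^5 + 21·x^4 + 21·x^3 + 13·x^2 + 6·x + 2. Reducing coefficients mod 7: a · b ≡ 3·x^6 + 4·x^5 + 6·x^2 + 6·x + 2. Now divide by f(x) = x^4 + 4·x^3 + 6·x^2 + 3·x + 2 in F_7[x], eliminating the leading term at each step:
  leading term 3·x^6: subtract (3·x^2)·f(x) = 3·x^6 + 5·x^5 + 4·x^4 + 2·x^3 + 6·x^2, leaving 6·x^5 + 3·x^4 + 5·x^3 + 6·x + 2 (coefficients mod 7)
  leading term 6·x^5: subtract (6·x)·f(x) = 6·x^5 + 3·x^4 + x^3 + 4·x^2 + 5·x, leaving 4·x^3 + 3·x^2 + x + 2 (coefficients mod 7)
The degree is now < 4, so this is the remainder. Hence a · b ≡ 4·x^3 + 3·x^2 + x + 2 in F_7[x]/(f).

Final answer: a · b ≡ 4·x^3 + 3·x^2 + x + 2 (mod f(x))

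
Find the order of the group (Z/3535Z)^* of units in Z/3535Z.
|(Z/3535Z)^*| = 2400

(Z/3535Z)^* consists of the classes a with gcd(a, 3535) = 1, so its order is φ(3535). φ is multiplicative, with φ(p^e) = p^e − p^(e−1). Factorise 3535 = 5 · 7 · 101. Then
  φ(3535) = (5 − 1) · (7 − 1) · (101 − 1) = 4 · 6 · 100 = 2400.
Thus |(Z/3535Z)^*| = 2400.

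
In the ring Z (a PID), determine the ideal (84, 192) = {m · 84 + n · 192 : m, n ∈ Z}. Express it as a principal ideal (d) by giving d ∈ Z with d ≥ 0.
(84, 192) = (12); d = 12

In the PID Z, (a, b) is generated by gcd(a, b). Compute gcd(192, 84) with the extended Euclidean algorithm, tracking rows (r, s, t) with s·192 + t·84 = r:
  row A: (192, 1, 0)   [1·192 + 0·84 = 192]
  row B: (84, 0, 1)   [0·192 + 1·84 = 84]
  192 = 2·84 + 24   → row C = row A − 2·row B = (24, 1, −2)   [check: 1·192 − 2·84 = 24]
  84 = 3·24 + 12   → row D = row B − 3·row C = (12, −3, 7)   [check: −3·192 + 7·84 = 12]
  24 = 2·12 + 0   → remainder 0, stop. gcd = 12 (last nonzero row D).
So gcd(84, 192) = 12, with Bézout identity −3·192 + 7·84 = 12. Containment (⊇): the Bézout identity exhibits 12 as an element of (84, 192), giving (12) ⊆ (84, 192). Containment (⊆): since 12 | 84 and 12 | 192 (84 = 12·7, 192 = 12·16), every Z-linear combination of 84 and 192 is divisible by 12, so (84, 192) ⊆ (12). Therefore (84, 192) = (12), d = 12.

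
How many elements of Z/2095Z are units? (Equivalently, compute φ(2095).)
Z/2095Z has φ(2095) = 1672 units

An element a ∈ Z/2095Z is a unit iff gcd(a, 2095) = 1, so the number of units is φ(2095). φ is multiplicative, with φ(p^e) = p^e − p^(e−1). Factorise 2095 = 5 · 419. Then
  φ(2095) = (5 − 1) · (419 − 1) = 4 · 418 = 1672.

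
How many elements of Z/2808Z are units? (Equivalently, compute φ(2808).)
Z/2808Z has φ(2808) = 864 units

An element a ∈ Z/2808Z is a unit iff gcd(a, 2808) = 1, so the number of units is φ(2808). φ is multiplicative, with φ(p^e) = p^e − p^(e−1). Factorise 2808 = 2^3 · 3^3 · 13. Then
  φ(2808) = (2^3 − 2^2) · (3^3 − 3^2) · (13 − 1) = 4 · 18 · 12 = 864.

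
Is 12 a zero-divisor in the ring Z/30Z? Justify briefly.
YES

gcd(12, 30) = 6 > 1, so 12 is not a unit in Z/30Z. In Z/nZ every nonzero non-unit is a zero-divisor: explicitly, take b = 30/gcd = 5 ≠ 0 (mod 30); then 12·5 = 60 = 2·30, i.e. 12·5 ≡ 0 (mod 30). So 12 is a zero-divisor.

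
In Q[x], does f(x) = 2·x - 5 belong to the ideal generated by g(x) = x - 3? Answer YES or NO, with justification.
In Q[x] the ideal (g) consists of all multiples of g, so f ∈ (g) iff g | f, i.e. iff the remainder of f on division by g is 0. Divide f by g (g is monic, so eliminate the leading term of the running remainder at each step):
  leading term 2·x: subtract (2)·g(x) = 2·x - 6, leaving 1
The remainder r(x) = 1 ≠ 0 (and deg r < deg g), so g ∤ f, i.e. f ∉ (g).

Final answer: NO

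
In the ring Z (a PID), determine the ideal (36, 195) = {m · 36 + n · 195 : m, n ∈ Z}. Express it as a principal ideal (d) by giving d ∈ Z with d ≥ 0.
In the PID Z, (a, b) is generated by gcd(a, b). Compute gcd(195, 36) with the extended Euclidean algorithm, tracking rows (r, s, t) with s·195 + t·36 = r:
  row A: (195, 1, 0)   [1·195 + 0·36 = 195]
  row B: (36, 0, 1)   [0·195 + 1·36 = 36]
  195 = 5·36 + 15   → row C = row A − 5·row B = (15, 1, −5)   [check: 1·195 − 5·36 = 15]
  36 = 2·15 + 6   → row D = row B − 2·row C = (6, −2, 11)   [check: −2·195 + 11·36 = 6]
  15 = 2·6 + 3   → row E = row C − 2·row D = (3, 5, −27)   [check: 5·195 − 27·36 = 3]
  6 = 2·3 + 0   → remainder 0, stop. gcd = 3 (last nonzero row E).
So gcd(36, 195) = 3, with Bézout identity 5·195 − 27·36 = 3. Containment (⊇): the Bézout identity exhibits 3 as an element of (36, 195), giving (3) ⊆ (36, 195). Containment (⊆): since 3 | 36 and 3 | 195 (36 = 3·12, 195 = 3·65), every Z-linear combination of 36 and 195 is divisible by 3, so (36, 195) ⊆ (3). Therefore (36, 195) = (3), d = 3.

Final answer: (36, 195) = (3); d = 3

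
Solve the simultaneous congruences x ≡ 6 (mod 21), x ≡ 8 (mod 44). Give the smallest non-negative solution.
x ≡ 888 (mod 924); the representative in [0, 924) is 888

The moduli 21, 44 are pairwise coprime, so by the CRT there is a unique solution mod 21·44 = 924.
Solve by successive substitution. Start with x ≡ 6 (mod 21).
  Combine with x ≡ 8 (mod 44): write x = 6 + 21·t and require 6 + 21·t ≡ 8 (mod 44), i.e. 21·t ≡ 8 − 6 ≡ 2 (mod 44). Since 21^(−1) ≡ 21 (mod 44), t ≡ 21·2 ≡ 42 (mod 44). So x ≡ 6 + 21·42 = 888 (mod 924).
Unique solution in [0, 924): x = 888.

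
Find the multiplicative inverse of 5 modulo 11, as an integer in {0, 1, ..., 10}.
Apply the extended Euclidean algorithm to (11, 5), tracking rows (r, s, t) with s·11 + t·5 = r. Each division r_prev = q·r_cur + r_new produces the new row as (previous row) − q·(current row):
  row A: (11, 1, 0)   [1·11 + 0·5 = 11]
  row B: (5, 0, 1)   [0·11 + 1·5 = 5]
  11 = 2·5 + 1   → row C = row A − 2·row B = (1, 1, −2)   [check: 1·11 − 2·5 = 1]
  5 = 5·1 + 0   → remainder 0, stop. gcd = 1 (last nonzero row C).
The gcd is 1, so 5 is invertible mod 11. The last nonzero row gives 1·11 − 2·5 = 1, so t = −2. So 5^(−1) ≡ −2 ≡ 9 (mod 11). Verify: 5 · 9 = 45 ≡ 1 (mod 11). ✓

Final answer: 5^(−1) ≡ 9 (mod 11)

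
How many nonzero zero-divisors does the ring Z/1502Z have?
Z/1502Z has 751 nonzero zero-divisors

In Z/1502Z each nonzero element is either a unit (gcd with 1502 is 1) or a zero-divisor (gcd > 1). The number of units is φ(1502): factorise 1502 = 2 · 751, so φ(1502) = (2 − 1) · (751 − 1) = 1 · 750 = 750. The nonzero elements number 1502 − 1 = 1501. Hence the nonzero zero-divisors number 1501 − 750 = 751.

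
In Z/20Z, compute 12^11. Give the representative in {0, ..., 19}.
8

Use repeated squaring. Binary(11) = 1011. Walk through the bits of the exponent 11 left-to-right: at each bit after the leading one, square the running value, then multiply by 12 if the bit is 1 (always reducing mod 20):
  bit 1 = 1 (leading): start with 12.
  bit 2 = 0: square 12^2 = 144 ≡ 4 (mod 20).
  bit 3 = 1: square 4^2 = 16; bit is 1, so multiply 16·12 = 192 ≡ 12 (mod 20).
  bit 4 = 1: square 12^2 = 144 ≡ 4; bit is 1, so multiply 4·12 = 48 ≡ 8 (mod 20).
Final value: 12^11 ≡ 8 (mod 20).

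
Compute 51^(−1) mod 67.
Apply the extended Euclidean algorithm to (67, 51), tracking rows (r, s, t) with s·67 + t·51 = r. Each division r_prev = q·r_cur + r_new produces the new row as (previous row) − q·(current row):
  row A: (67, 1, 0)   [1·67 + 0·51 = 67]
  row B: (51, 0, 1)   [0·67 + 1·51 = 51]
  67 = 1·51 + 16   → row C = row A − 1·row B = (16, 1, −1)   [check: 1·67 − 1·51 = 16]
  51 = 3·16 + 3   → row D = row B − 3·row C = (3, −3, 4)   [check: −3·67 + 4·51 = 3]
  16 = 5·3 + 1   → row E = row C − 5·row D = (1, 16, −21)   [check: 16·67 − 21·51 = 1]
  3 = 3·1 + 0   → remainder 0, stop. gcd = 1 (last nonzero row E).
The gcd is 1, so 51 is invertible mod 67. The last nonzero row gives 16·67 − 21·51 = 1, so t = −21. So 51^(−1) ≡ −21 ≡ 46 (mod 67). Verify: 51 · 46 = 2346 ≡ 1 (mod 67). ✓

Final answer: 51^(−1) ≡ 46 (mod 67)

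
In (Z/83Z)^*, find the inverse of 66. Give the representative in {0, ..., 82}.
66^(−1) ≡ 39 (mod 83)

Apply the extended Euclidean algorithm to (83, 66), tracking rows (r, s, t) with s·83 + t·66 = r. Each division r_prev = q·r_cur + r_new produces the new row as (previous row) − q·(current row):
  row A: (83, 1, 0)   [1·83 + 0·66 = 83]
  row B: (66, 0, 1)   [0·83 + 1·66 = 66]
  83 = 1·66 + 17   → row C = row A − 1·row B = (17, 1, −1)   [check: 1·83 − 1·66 = 17]
  66 = 3·17 + 15   → row D = row B − 3·row C = (15, −3, 4)   [check: −3·83 + 4·66 = 15]
  17 = 1·15 + 2   → row E = row C − 1·row D = (2, 4, −5)   [check: 4·83 − 5·66 = 2]
  15 = 7·2 + 1   → row F = row D − 7·row E = (1, −31, 39)   [check: −31·83 + 39·66 = 1]
  2 = 2·1 + 0   → remainder 0, stop. gcd = 1 (last nonzero row F).
The gcd is 1, so 66 is invertible mod 83. The last nonzero row gives −31·83 + 39·66 = 1, so t = 39. So 66^(−1) ≡ 39 (mod 83). Verify: 66 · 39 = 2574 ≡ 1 (mod 83). ✓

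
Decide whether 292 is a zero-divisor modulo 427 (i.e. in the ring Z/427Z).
gcd(292, 427) = 1, so 292 is a unit in Z/427Z (it has a multiplicative inverse). A unit cannot be a zero-divisor: if 292·b ≡ 0 then multiplying both sides by 292^(−1) gives b ≡ 0. So 292 is not a zero-divisor.

Final answer: NO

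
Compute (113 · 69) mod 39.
Reduce the factors first: 113 ≡ 35, 69 ≡ 30 (mod 39), so 113 · 69 ≡ 35 · 30 (mod 39). 35 · 30 = 1050. Dividing by 39: 1050 = 26·39 + 36. So (113 · 69) mod 39 = 36.

Final answer: 36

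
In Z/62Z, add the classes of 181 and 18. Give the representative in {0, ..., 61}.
Reduce the summands first: 181 ≡ 57 (mod 62), so 181 + 18 ≡ 57 + 18 (mod 62). 57 + 18 = 75; 75 = 1·62 + 13, so (181 + 18) mod 62 = 13.

Final answer: 13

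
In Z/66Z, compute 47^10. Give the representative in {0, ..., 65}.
1

Use repeated squaring. Binary(10) = 1010. Walk through the bits of the exponent 10 left-to-right: at each bit after the leading one, square the running value, then multiply by 47 if the bit is 1 (always reducing mod 66):
  bit 1 = 1 (leading): start with 47.
  bit 2 = 0: square 47^2 = 2209 ≡ 31 (mod 66).
  bit 3 = 1: square 31^2 = 961 ≡ 37; bit is 1, so multiply 37·47 = 1739 ≡ 23 (mod 66).
  bit 4 = 0: square 23^2 = 529 ≡ 1 (mod 66).
Final value: 47^10 ≡ 1 (mod 66).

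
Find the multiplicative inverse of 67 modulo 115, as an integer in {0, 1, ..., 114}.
67^(−1) ≡ 103 (mod 115)

Apply the extended Euclidean algorithm to (115, 67), tracking rows (r, s, t) with s·115 + t·67 = r. Each division r_prev = q·r_cur + r_new produces the new row as (previous row) − q·(current row):
  row A: (115, 1, 0)   [1·115 + 0·67 = 115]
  row B: (67, 0, 1)   [0·115 + 1·67 = 67]
  115 = 1·67 + 48   → row C = row A − 1·row B = (48, 1, −1)   [check: 1·115 − 1·67 = 48]
  67 = 1·48 + 19   → row D = row B − 1·row C = (19, −1, 2)   [check: −1·115 + 2·67 = 19]
  48 = 2·19 + 10   → row E = row C − 2·row D = (10, 3, −5)   [check: 3·115 − 5·67 = 10]
  19 = 1·10 + 9   → row F = row D − 1·row E = (9, −4, 7)   [check: −4·115 + 7·67 = 9]
  10 = 1·9 + 1   → row G = row E − 1·row F = (1, 7, −12)   [check: 7·115 − 12·67 = 1]
  9 = 9·1 + 0   → remainder 0, stop. gcd = 1 (last nonzero row G).
The gcd is 1, so 67 is invertible mod 115. The last nonzero row gives 7·115 − 12·67 = 1, so t = −12. So 67^(−1) ≡ −12 ≡ 103 (mod 115). Verify: 67 · 103 = 6901 ≡ 1 (mod 115). ✓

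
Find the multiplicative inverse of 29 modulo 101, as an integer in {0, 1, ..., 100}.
29^(−1) ≡ 7 (mod 101)

Apply the extended Euclidean algorithm to (101, 29), tracking rows (r, s, t) with s·101 + t·29 = r. Each division r_prev = q·r_cur + r_new produces the new row as (previous row) − q·(current row):
  row A: (101, 1, 0)   [1·101 + 0·29 = 101]
  row B: (29, 0, 1)   [0·101 + 1·29 = 29]
  101 = 3·29 + 14   → row C = row A − 3·row B = (14, 1, −3)   [check: 1·101 − 3·29 = 14]
  29 = 2·14 + 1   → row D = row B − 2·row C = (1, −2, 7)   [check: −2·101 + 7·29 = 1]
  14 = 14·1 + 0   → remainder 0, stop. gcd = 1 (last nonzero row D).
The gcd is 1, so 29 is invertible mod 101. The last nonzero row gives −2·101 + 7·29 = 1, so t = 7. So 29^(−1) ≡ 7 (mod 101). Verify: 29 · 7 = 203 ≡ 1 (mod 101). ✓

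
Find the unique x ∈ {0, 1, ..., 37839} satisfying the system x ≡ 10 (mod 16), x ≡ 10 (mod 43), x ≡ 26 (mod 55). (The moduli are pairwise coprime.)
x ≡ 22026 (mod 37840); the representative in [0, 37840) is 22026

The moduli 16, 43, 55 are pairwise coprime, so by the CRT there is a unique solution mod 16·43·55 = 37840.
Solve by successive substitution. Start with x ≡ 10 (mod 16).
  Combine with x ≡ 10 (mod 43): write x = 10 + 16·t and require 10 + 16·t ≡ 10 (mod 43), i.e. 16·t ≡ 10 − 10 ≡ 0 (mod 43). Since 16^(−1) ≡ 35 (mod 43), t ≡ 35·0 ≡ 0 (mod 43). So x ≡ 10 + 16·0 = 10 (mod 688).
  Combine with x ≡ 26 (mod 55): write x = 10 + 688·t and require 10 + 688·t ≡ 26 (mod 55), i.e. 688·t ≡ 26 − 10 ≡ 16 (mod 55). Since 688^(−1) ≡ 2 (mod 55) (688 ≡ 28 (mod 55)), t ≡ 2·16 ≡ 32 (mod 55). So x ≡ 10 + 688·32 = 22026 (mod 37840).
Unique solution in [0, 37840): x = 22026.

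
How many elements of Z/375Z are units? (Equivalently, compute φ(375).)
Z/375Z has φ(375) = 200 units

An element a ∈ Z/375Z is a unit iff gcd(a, 375) = 1, so the number of units is φ(375). φ is multiplicative, with φ(p^e) = p^e − p^(e−1). Factorise 375 = 3 · 5^3. Then
  φ(375) = (3 − 1) · (5^3 − 5^2) = 2 · 100 = 200.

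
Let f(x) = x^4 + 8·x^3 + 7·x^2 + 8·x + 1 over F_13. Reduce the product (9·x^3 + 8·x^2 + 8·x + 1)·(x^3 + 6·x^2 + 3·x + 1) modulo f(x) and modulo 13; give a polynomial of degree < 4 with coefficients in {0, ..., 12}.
a · b ≡ 8·x^3 + 7·x^2 + x + 5 (mod f(x))

Multiply as integer polynomials: a · b = 9·x^6 + 62·x^5 + 83·x^4 + 82·x^3 + 38·x^2 + 11·x + 1. Reducing coefficients mod 13: a · b ≡ 9·x^6 + 10·x^5 + 5·x^4 + 4·x^3 + 12·x^2 + 11·x + 1. Now divide by f(x) = x^4 + 8·x^3 + 7·x^2 + 8·x + 1 in F_13[x], eliminating the leading term at each step:
  leading term 9·x^6: subtract (9·x^2)·f(x) = 9·x^6 + 7·x^5 + 11·x^4 + 7·x^3 + 9·x^2, leaving 3·x^5 + 7·x^4 + 10·x^3 + 3·x^2 + 11·x + 1 (coefficients mod 13)
  leading term 3·x^5: subtract (3·x)·f(x) = 3·x^5 + 11·x^4 + 8·x^3 + 11·x^2 + 3·x, leaving 9·x^4 + 2·x^3 + 5·x^2 + 8·x + 1 (coefficients mod 13)
  leading term 9·x^4: subtract (9)·f(x) = 9·x^4 + 7·x^3 + 11·x^2 + 7·x + 9, leaving 8·x^3 + 7·x^2 + x + 5 (coefficients mod 13)
The degree is now < 4, so this is the remainder. Hence a · b ≡ 8·x^3 + 7·x^2 + x + 5 in F_13[x]/(f).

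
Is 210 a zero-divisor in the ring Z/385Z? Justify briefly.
gcd(210, 385) = 35 > 1, so 210 is not a unit in Z/385Z. In Z/nZ every nonzero non-unit is a zero-divisor: explicitly, take b = 385/gcd = 11 ≠ 0 (mod 385); then 210·11 = 2310 = 6·385, i.e. 210·11 ≡ 0 (mod 385). So 210 is a zero-divisor.

Final answer: YES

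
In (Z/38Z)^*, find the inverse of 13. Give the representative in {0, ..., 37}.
13^(−1) ≡ 3 (mod 38)

Apply the extended Euclidean algorithm to (38, 13), tracking rows (r, s, t) with s·38 + t·13 = r. Each division r_prev = q·r_cur + r_new produces the new row as (previous row) − q·(current row):
  row A: (38, 1, 0)   [1·38 + 0·13 = 38]
  row B: (13, 0, 1)   [0·38 + 1·13 = 13]
  38 = 2·13 + 12   → row C = row A − 2·row B = (12, 1, −2)   [check: 1·38 − 2·13 = 12]
  13 = 1·12 + 1   → row D = row B − 1·row C = (1, −1, 3)   [check: −1·38 + 3·13 = 1]
  12 = 12·1 + 0   → remainder 0, stop. gcd = 1 (last nonzero row D).
The gcd is 1, so 13 is invertible mod 38. The last nonzero row gives −1·38 + 3·13 = 1, so t = 3. So 13^(−1) ≡ 3 (mod 38). Verify: 13 · 3 = 39 ≡ 1 (mod 38). ✓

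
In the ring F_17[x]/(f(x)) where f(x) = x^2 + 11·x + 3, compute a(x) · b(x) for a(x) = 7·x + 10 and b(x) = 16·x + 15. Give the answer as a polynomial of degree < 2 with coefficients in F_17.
a · b ≡ 2·x + 1 (mod f(x))

Multiply as integer polynomials: a · b = 112·x^2 + 265·x + 150. Reducing coefficients mod 17: a · b ≡ 10·x^2 + 10·x + 14. Now divide by f(x) = x^2 + 11·x + 3 in F_17[x], eliminating the leading term at each step:
  leading term 10·x^2: subtract (10)·f(x) = 10·x^2 + 8·x + 13, leaving 2·x + 1 (coefficients mod 17)
The degree is now < 2, so this is the remainder. Hence a · b ≡ 2·x + 1 in F_17[x]/(f).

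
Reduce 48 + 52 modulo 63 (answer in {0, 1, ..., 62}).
37

Both summands are already reduced mod 63. 48 + 52 = 100; 100 = 1·63 + 37, so (48 + 52) mod 63 = 37.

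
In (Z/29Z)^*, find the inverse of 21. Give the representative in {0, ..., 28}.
Apply the extended Euclidean algorithm to (29, 21), tracking rows (r, s, t) with s·29 + t·21 = r. Each division r_prev = q·r_cur + r_new produces the new row as (previous row) − q·(current row):
  row A: (29, 1, 0)   [1·29 + 0·21 = 29]
  row B: (21, 0, 1)   [0·29 + 1·21 = 21]
  29 = 1·21 + 8   → row C = row A − 1·row B = (8, 1, −1)   [check: 1·29 − 1·21 = 8]
  21 = 2·8 + 5   → row D = row B − 2·row C = (5, −2, 3)   [check: −2·29 + 3·21 = 5]
  8 = 1·5 + 3   → row E = row C − 1·row D = (3, 3, −4)   [check: 3·29 − 4·21 = 3]
  5 = 1·3 + 2   → row F = row D − 1·row E = (2, −5, 7)   [check: −5·29 + 7·21 = 2]
  3 = 1·2 + 1   → row G = row E − 1·row F = (1, 8, −11)   [check: 8·29 − 11·21 = 1]
  2 = 2·1 + 0   → remainder 0, stop. gcd = 1 (last nonzero row G).
The gcd is 1, so 21 is invertible mod 29. The last nonzero row gives 8·29 − 11·21 = 1, so t = −11. So 21^(−1) ≡ −11 ≡ 18 (mod 29). Verify: 21 · 18 = 378 ≡ 1 (mod 29). ✓

Final answer: 21^(−1) ≡ 18 (mod 29)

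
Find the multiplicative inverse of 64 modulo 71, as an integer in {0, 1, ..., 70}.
Apply the extended Euclidean algorithm to (71, 64), tracking rows (r, s, t) with s·71 + t·64 = r. Each division r_prev = q·r_cur + r_new produces the new row as (previous row) − q·(current row):
  row A: (71, 1, 0)   [1·71 + 0·64 = 71]
  row B: (64, 0, 1)   [0·71 + 1·64 = 64]
  71 = 1·64 + 7   → row C = row A − 1·row B = (7, 1, −1)   [check: 1·71 − 1·64 = 7]
  64 = 9·7 + 1   → row D = row B − 9·row C = (1, −9, 10)   [check: −9·71 + 10·64 = 1]
  7 = 7·1 + 0   → remainder 0, stop. gcd = 1 (last nonzero row D).
The gcd is 1, so 64 is invertible mod 71. The last nonzero row gives −9·71 + 10·64 = 1, so t = 10. So 64^(−1) ≡ 10 (mod 71). Verify: 64 · 10 = 640 ≡ 1 (mod 71). ✓

Final answer: 64^(−1) ≡ 10 (mod 71)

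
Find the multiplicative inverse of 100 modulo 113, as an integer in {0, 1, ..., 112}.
100^(−1) ≡ 26 (mod 113)

Apply the extended Euclidean algorithm to (113, 100), tracking rows (r, s, t) with s·113 + t·100 = r. Each division r_prev = q·r_cur + r_new produces the new row as (previous row) − q·(current row):
  row A: (113, 1, 0)   [1·113 + 0·100 = 113]
  row B: (100, 0, 1)   [0·113 + 1·100 = 100]
  113 = 1·100 + 13   → row C = row A − 1·row B = (13, 1, −1)   [check: 1·113 − 1·100 = 13]
  100 = 7·13 + 9   → row D = row B − 7·row C = (9, −7, 8)   [check: −7·113 + 8·100 = 9]
  13 = 1·9 + 4   → row E = row C − 1·row D = (4, 8, −9)   [check: 8·113 − 9·100 = 4]
  9 = 2·4 + 1   → row F = row D − 2·row E = (1, −23, 26)   [check: −23·113 + 26·100 = 1]
  4 = 4·1 + 0   → remainder 0, stop. gcd = 1 (last nonzero row F).
The gcd is 1, so 100 is invertible mod 113. The last nonzero row gives −23·113 + 26·100 = 1, so t = 26. So 100^(−1) ≡ 26 (mod 113). Verify: 100 · 26 = 2600 ≡ 1 (mod 113). ✓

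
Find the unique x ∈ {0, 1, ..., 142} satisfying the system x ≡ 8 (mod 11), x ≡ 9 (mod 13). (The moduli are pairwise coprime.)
The moduli 11, 13 are pairwise coprime, so by the CRT there is a unique solution mod 11·13 = 143.
Solve by successive substitution. Start with x ≡ 8 (mod 11).
  Combine with x ≡ 9 (mod 13): write x = 8 + 11·t and require 8 + 11·t ≡ 9 (mod 13), i.e. 11·t ≡ 9 − 8 ≡ 1 (mod 13). Since 11^(−1) ≡ 6 (mod 13), t ≡ 6·1 ≡ 6 (mod 13). So x ≡ 8 + 11·6 = 74 (mod 143).
Unique solution in [0, 143): x = 74.

Final answer: x ≡ 74 (mod 143); the representative in [0, 143) is 74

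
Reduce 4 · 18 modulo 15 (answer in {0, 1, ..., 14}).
Reduce the factors first: 18 ≡ 3 (mod 15), so 4 · 18 ≡ 4 · 3 (mod 15). 4 · 3 = 12. Dividing by 15: 12 = 0·15 + 12. So (4 · 18) mod 15 = 12.

Final answer: 12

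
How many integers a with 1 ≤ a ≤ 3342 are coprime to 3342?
1112

The number of a ∈ {1, ..., 3342} with gcd(a, 3342) = 1 is by definition Euler's totient φ(3342). φ is multiplicative, with φ(p^e) = p^e − p^(e−1). Factorise 3342 = 2 · 3 · 557. Then
  φ(3342) = (2 − 1) · (3 − 1) · (557 − 1) = 1 · 2 · 556 = 1112.
So there are 1112 such integers.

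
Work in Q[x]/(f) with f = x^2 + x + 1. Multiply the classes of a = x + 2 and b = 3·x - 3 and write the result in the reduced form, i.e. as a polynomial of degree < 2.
a · b ≡ -9 (mod f(x))

First multiply in Q[x] without reducing: a · b = 3·x^2 + 3·x - 6. Now divide by f(x) = x^2 + x + 1, eliminating the leading term at each step:
  leading term 3·x^2: subtract (3)·f(x) = 3·x^2 + 3·x + 3, leaving -9
The degree is now < 2, so this is the remainder. Hence a · b ≡ -9 in Q[x]/(f).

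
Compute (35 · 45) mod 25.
0

Reduce the factors first: 35 ≡ 10, 45 ≡ 20 (mod 25), so 35 · 45 ≡ 10 · 20 (mod 25). 10 · 20 = 200. Dividing by 25: 200 = 8·25 + 0. So (35 · 45) mod 25 = 0.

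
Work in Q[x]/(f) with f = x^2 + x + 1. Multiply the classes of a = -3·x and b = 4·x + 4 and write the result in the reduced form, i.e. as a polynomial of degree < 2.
First multiply in Q[x] without reducing: a · b = -12·x^2 - 12·x. Now divide by f(x) = x^2 + x + 1, eliminating the leading term at each step:
  leading term -12·x^2: subtract (-12)·f(x) = -12·x^2 - 12·x - 12, leaving 12
The degree is now < 2, so this is the remainder. Hence a · b ≡ 12 in Q[x]/(f).

Final answer: a · b ≡ 12 (mod f(x))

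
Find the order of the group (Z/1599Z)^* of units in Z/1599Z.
(Z/1599Z)^* consists of the classes a with gcd(a, 1599) = 1, so its order is φ(1599). φ is multiplicative, with φ(p^e) = p^e − p^(e−1). Factorise 1599 = 3 · 13 · 41. Then
  φ(1599) = (3 − 1) · (13 − 1) · (41 − 1) = 2 · 12 · 40 = 960.
Thus |(Z/1599Z)^*| = 960.

Final answer: |(Z/1599Z)^*| = 960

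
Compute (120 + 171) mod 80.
Reduce the summands first: 120 ≡ 40, 171 ≡ 11 (mod 80), so 120 + 171 ≡ 40 + 11 (mod 80). 40 + 11 = 51; 51 = 0·80 + 51, so (120 + 171) mod 80 = 51.

Final answer: 51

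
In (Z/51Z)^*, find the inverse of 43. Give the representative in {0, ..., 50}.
Apply the extended Euclidean algorithm to (51, 43), tracking rows (r, s, t) with s·51 + t·43 = r. Each division r_prev = q·r_cur + r_new produces the new row as (previous row) − q·(current row):
  row A: (51, 1, 0)   [1·51 + 0·43 = 51]
  row B: (43, 0, 1)   [0·51 + 1·43 = 43]
  51 = 1·43 + 8   → row C = row A − 1·row B = (8, 1, −1)   [check: 1·51 − 1·43 = 8]
  43 = 5·8 + 3   → row D = row B − 5·row C = (3, −5, 6)   [check: −5·51 + 6·43 = 3]
  8 = 2·3 + 2   → row E = row C − 2·row D = (2, 11, −13)   [check: 11·51 − 13·43 = 2]
  3 = 1·2 + 1   → row F = row D − 1·row E = (1, −16, 19)   [check: −16·51 + 19·43 = 1]
  2 = 2·1 + 0   → remainder 0, stop. gcd = 1 (last nonzero row F).
The gcd is 1, so 43 is invertible mod 51. The last nonzero row gives −16·51 + 19·43 = 1, so t = 19. So 43^(−1) ≡ 19 (mod 51). Verify: 43 · 19 = 817 ≡ 1 (mod 51). ✓

Final answer: 43^(−1) ≡ 19 (mod 51)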